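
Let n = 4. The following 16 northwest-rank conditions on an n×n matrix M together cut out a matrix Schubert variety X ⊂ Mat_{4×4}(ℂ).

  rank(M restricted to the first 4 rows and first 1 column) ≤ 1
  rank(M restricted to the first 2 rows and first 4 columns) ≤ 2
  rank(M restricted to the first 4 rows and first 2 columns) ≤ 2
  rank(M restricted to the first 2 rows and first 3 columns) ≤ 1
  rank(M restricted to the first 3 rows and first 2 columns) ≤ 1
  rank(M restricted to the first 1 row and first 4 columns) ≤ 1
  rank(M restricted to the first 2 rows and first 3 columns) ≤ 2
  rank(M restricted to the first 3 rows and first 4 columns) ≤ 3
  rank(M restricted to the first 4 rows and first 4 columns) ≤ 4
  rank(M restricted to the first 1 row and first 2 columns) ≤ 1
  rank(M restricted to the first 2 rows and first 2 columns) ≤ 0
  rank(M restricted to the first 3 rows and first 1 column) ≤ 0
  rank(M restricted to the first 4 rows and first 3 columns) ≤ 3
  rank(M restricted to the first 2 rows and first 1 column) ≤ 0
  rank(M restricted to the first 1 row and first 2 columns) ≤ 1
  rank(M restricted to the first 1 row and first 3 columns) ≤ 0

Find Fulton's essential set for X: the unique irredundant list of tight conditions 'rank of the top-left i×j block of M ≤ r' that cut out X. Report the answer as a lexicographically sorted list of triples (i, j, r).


Propagating the 16 rank bounds to every northwest block:

  0, 0, 0, 1
  0, 0, 1, 2
  0, 1, 2, 3
  1, 2, 3, 4

hence w(1..4) = (4, 3, 2, 1).

D(w) has 6 cells with 3 SE-corners; essential set:

[(1, 3, 0), (2, 2, 0), (3, 1, 0)]


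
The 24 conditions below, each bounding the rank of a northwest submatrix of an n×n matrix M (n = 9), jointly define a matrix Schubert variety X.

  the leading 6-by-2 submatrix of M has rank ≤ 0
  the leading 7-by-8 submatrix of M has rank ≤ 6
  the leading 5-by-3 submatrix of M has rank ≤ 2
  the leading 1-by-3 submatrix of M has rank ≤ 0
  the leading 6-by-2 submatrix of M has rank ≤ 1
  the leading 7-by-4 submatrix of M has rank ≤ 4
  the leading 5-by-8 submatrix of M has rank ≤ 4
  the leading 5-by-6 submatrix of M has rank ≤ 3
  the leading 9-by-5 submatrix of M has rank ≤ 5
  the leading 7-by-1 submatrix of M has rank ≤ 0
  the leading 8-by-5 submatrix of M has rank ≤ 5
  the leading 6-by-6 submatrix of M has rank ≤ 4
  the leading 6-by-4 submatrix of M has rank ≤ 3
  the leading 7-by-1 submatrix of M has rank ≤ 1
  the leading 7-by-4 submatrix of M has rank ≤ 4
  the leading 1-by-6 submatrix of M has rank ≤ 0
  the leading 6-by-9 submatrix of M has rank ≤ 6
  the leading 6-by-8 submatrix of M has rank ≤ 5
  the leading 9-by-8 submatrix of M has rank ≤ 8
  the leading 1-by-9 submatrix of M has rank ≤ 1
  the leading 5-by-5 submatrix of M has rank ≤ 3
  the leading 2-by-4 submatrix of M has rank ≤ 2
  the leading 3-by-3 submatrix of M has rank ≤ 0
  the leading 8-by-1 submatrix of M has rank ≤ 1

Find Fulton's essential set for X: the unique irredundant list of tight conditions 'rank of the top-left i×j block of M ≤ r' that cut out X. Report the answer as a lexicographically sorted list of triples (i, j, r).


Computing R[i][j] = min implied NW-rank bound (n=9, 24 conditions):

  R[1]: 0, 0, 0, 0, 0, 0, 1, 1, 1
  R[2]: 0, 0, 0, 1, 1, 1, 2, 2, 2
  R[3]: 0, 0, 0, 1, 2, 2, 3, 3, 3
  R[4]: 0, 0, 1, 2, 3, 3, 4, 4, 4
  R[5]: 0, 0, 1, 2, 3, 3, 4, 4, 5
  R[6]: 0, 0, 1, 2, 3, 4, 5, 5, 6
  R[7]: 0, 1, 2, 3, 4, 5, 6, 6, 7
  R[8]: 1, 2, 3, 4, 5, 6, 7, 7, 8
  R[9]: 1, 2, 3, 4, 5, 6, 7, 8, 9

so w = (7, 4, 5, 3, 9, 6, 2, 1, 8).

|D(w)|=21, |Ess(w)|=6:

[(1, 6, 0), (3, 3, 0), (5, 6, 3), (5, 8, 4), (6, 2, 0), (7, 1, 0)]


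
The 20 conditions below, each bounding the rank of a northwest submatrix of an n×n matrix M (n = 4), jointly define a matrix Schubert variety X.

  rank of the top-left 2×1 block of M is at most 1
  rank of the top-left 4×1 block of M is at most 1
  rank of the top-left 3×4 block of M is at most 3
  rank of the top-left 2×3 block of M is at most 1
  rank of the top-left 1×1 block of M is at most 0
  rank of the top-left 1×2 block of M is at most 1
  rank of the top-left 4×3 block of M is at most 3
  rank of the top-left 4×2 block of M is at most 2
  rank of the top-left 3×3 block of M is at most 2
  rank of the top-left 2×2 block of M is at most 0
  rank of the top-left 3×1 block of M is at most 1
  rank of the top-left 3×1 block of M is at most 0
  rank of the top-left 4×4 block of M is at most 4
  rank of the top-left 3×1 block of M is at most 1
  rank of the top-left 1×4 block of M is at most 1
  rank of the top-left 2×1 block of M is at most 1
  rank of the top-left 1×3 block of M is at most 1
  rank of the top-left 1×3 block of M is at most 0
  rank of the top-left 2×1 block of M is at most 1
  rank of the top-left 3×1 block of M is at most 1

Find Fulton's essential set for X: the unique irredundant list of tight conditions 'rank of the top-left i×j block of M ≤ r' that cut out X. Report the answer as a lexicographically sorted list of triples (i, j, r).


Reconstructing r_w from the 20 given conditions:

  R[1]: 0 | 0 | 0 | 1
  R[2]: 0 | 0 | 1 | 2
  R[3]: 0 | 1 | 2 | 3
  R[4]: 1 | 2 | 3 | 4

the unique w with this rank table is (4, 3, 2, 1).

ℓ(w)=6; the 3 essential cells (i,j,r):

[(1, 3, 0), (2, 2, 0), (3, 1, 0)]


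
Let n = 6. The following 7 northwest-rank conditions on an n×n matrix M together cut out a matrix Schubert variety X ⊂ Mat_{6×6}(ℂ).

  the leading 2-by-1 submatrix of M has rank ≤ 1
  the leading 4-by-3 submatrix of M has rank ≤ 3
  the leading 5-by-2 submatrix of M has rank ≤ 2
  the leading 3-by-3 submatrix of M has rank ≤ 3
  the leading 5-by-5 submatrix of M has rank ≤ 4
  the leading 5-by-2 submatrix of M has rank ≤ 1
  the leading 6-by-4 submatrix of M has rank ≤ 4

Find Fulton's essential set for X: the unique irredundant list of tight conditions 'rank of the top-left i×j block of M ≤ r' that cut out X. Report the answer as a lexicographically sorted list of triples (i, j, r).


Rank table r_w(6×6) implied by the 7 constraints:

  row 1: 1, 1, 1, 1, 1, 1
  row 2: 1, 1, 2, 2, 2, 2
  row 3: 1, 1, 2, 3, 3, 3
  row 4: 1, 1, 2, 3, 4, 4
  row 5: 1, 1, 2, 3, 4, 5
  row 6: 1, 2, 3, 4, 5, 6

giving w = (1, 3, 4, 5, 6, 2) via Δ²R.

Rothe diagram D(w) (4 cells), 1 SE-corner (essential condition):

[(5, 2, 1)]


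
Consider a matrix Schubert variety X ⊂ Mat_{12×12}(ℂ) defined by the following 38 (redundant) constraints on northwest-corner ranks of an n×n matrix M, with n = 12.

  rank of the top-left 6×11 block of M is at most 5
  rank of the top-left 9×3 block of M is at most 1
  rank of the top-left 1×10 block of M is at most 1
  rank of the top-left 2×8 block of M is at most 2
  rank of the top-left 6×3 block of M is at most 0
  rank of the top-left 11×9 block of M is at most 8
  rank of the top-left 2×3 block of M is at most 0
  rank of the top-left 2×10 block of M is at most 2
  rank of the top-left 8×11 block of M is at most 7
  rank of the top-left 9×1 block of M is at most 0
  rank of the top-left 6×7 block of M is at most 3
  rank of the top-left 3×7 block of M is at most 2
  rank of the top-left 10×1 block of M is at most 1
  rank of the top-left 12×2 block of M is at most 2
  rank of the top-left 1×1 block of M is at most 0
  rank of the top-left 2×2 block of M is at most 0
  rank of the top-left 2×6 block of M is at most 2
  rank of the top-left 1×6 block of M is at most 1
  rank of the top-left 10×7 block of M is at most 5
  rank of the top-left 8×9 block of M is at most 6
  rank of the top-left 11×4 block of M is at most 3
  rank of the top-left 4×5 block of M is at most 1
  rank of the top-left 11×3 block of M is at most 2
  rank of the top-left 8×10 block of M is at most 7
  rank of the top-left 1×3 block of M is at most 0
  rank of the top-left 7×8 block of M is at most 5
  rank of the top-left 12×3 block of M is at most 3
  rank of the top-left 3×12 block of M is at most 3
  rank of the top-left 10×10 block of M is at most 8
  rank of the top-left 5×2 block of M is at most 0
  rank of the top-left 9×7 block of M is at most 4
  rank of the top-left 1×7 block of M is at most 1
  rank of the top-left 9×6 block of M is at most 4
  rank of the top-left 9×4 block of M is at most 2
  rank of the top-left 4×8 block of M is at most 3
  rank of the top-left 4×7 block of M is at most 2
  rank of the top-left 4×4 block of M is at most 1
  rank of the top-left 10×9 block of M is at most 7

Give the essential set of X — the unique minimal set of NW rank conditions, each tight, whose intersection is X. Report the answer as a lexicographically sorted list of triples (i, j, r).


The tightest implied rank at each (i,j), from the 38 conditions:

  0 | 0 | 0 | 1 | 1 | 1 | 1 | 1 | 1 | 1 | 1 | 1
  0 | 0 | 0 | 1 | 1 | 2 | 2 | 2 | 2 | 2 | 2 | 2
  0 | 0 | 0 | 1 | 1 | 2 | 2 | 3 | 3 | 3 | 3 | 3
  0 | 0 | 0 | 1 | 1 | 2 | 2 | 3 | 4 | 4 | 4 | 4
  0 | 0 | 0 | 1 | 2 | 3 | 3 | 4 | 5 | 5 | 5 | 5
  0 | 0 | 0 | 1 | 2 | 3 | 3 | 4 | 5 | 5 | 5 | 6
  0 | 1 | 1 | 2 | 3 | 4 | 4 | 5 | 6 | 6 | 6 | 7
  0 | 1 | 1 | 2 | 3 | 4 | 4 | 5 | 6 | 7 | 7 | 8
  0 | 1 | 1 | 2 | 3 | 4 | 4 | 5 | 6 | 7 | 8 | 9
  1 | 2 | 2 | 3 | 4 | 5 | 5 | 6 | 7 | 8 | 9 | 10
  1 | 2 | 2 | 3 | 4 | 5 | 6 | 7 | 8 | 9 | 10 | 11
  1 | 2 | 3 | 4 | 5 | 6 | 7 | 8 | 9 | 10 | 11 | 12

hence w(1..12) = (4, 6, 8, 9, 5, 12, 2, 10, 11, 1, 7, 3).

D(w) has 34 cells with 9 SE-corners; essential set:

[(4, 5, 1), (4, 7, 2), (6, 3, 0), (6, 7, 3), (6, 11, 5), (9, 1, 0), (9, 3, 1), (9, 7, 4), (11, 3, 2)]


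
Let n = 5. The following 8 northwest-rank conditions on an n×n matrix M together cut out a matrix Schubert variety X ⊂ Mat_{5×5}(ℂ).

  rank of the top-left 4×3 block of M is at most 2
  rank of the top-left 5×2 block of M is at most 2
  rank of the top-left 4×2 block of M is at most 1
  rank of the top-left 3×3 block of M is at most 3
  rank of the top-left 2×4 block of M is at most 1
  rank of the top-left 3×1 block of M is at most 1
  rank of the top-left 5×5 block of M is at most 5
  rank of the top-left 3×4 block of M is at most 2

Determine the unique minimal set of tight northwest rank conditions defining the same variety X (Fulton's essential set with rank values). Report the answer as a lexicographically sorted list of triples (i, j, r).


Rank table r_w(5×5) implied by the 8 constraints:

  i=1: 1  1  1  1  1
  i=2: 1  1  1  1  2
  i=3: 1  1  2  2  3
  i=4: 1  1  2  3  4
  i=5: 1  2  3  4  5

second differences of R give the permutation w = (1, 5, 3, 4, 2).

Fulton essential set (2 of the 5 Rothe cells):

[(2, 4, 1), (4, 2, 1)]


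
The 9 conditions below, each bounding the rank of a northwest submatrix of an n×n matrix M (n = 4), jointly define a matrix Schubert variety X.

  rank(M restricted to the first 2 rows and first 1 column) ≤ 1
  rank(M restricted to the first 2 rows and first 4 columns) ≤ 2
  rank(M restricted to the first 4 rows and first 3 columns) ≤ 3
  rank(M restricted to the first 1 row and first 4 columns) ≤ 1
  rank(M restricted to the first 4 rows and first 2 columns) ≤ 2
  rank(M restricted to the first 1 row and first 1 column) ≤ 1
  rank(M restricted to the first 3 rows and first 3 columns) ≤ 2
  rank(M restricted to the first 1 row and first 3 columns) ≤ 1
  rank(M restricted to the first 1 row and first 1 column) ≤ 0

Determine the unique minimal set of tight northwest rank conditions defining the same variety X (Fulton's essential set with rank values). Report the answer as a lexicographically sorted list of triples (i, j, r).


The tightest implied rank at each (i,j), from the 9 conditions:

  i=1: 0 | 1 | 1 | 1
  i=2: 1 | 2 | 2 | 2
  i=3: 1 | 2 | 2 | 3
  i=4: 1 | 2 | 3 | 4

so w = (2, 1, 4, 3).

|D(w)|=2, |Ess(w)|=2:

[(1, 1, 0), (3, 3, 2)]


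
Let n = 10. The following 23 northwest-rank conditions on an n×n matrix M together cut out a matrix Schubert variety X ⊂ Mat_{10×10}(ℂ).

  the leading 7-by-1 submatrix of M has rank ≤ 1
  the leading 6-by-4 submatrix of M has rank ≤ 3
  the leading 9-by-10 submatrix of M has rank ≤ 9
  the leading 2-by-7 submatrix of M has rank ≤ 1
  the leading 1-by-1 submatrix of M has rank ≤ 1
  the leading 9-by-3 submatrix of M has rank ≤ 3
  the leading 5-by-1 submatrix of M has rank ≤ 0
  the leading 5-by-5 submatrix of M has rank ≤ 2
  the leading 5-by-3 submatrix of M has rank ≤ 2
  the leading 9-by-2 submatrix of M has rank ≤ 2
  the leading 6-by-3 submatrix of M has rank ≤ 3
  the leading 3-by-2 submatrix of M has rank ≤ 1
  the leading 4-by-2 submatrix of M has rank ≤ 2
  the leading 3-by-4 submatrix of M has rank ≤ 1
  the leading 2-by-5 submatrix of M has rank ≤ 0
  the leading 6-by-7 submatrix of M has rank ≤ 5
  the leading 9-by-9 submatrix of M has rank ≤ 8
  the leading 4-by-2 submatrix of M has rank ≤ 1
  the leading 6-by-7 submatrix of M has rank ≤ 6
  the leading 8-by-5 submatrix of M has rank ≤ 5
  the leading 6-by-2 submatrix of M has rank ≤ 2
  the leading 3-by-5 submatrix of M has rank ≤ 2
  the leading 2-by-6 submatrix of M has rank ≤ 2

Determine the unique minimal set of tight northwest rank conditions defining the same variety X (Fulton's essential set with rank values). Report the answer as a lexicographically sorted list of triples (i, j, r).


Rank table r_w(10×10) implied by the 23 constraints:

  row 1: 0 0 0 0 0 1 1 1 1 1
  row 2: 0 0 0 0 0 1 1 2 2 2
  row 3: 0 1 1 1 1 2 2 3 3 3
  row 4: 0 1 2 2 2 3 3 4 4 4
  row 5: 0 1 2 2 2 3 4 5 5 5
  row 6: 1 2 3 3 3 4 5 6 6 6
  row 7: 1 2 3 4 4 5 6 7 7 7
  row 8: 1 2 3 4 5 6 7 8 8 8
  row 9: 1 2 3 4 5 6 7 8 8 9
  row 10: 1 2 3 4 5 6 7 8 9 10

hence w(1..10) = (6, 8, 2, 3, 7, 1, 4, 5, 10, 9).

ℓ(w)=17; the 5 essential cells (i,j,r):

[(2, 5, 0), (2, 7, 1), (5, 1, 0), (5, 5, 2), (9, 9, 8)]


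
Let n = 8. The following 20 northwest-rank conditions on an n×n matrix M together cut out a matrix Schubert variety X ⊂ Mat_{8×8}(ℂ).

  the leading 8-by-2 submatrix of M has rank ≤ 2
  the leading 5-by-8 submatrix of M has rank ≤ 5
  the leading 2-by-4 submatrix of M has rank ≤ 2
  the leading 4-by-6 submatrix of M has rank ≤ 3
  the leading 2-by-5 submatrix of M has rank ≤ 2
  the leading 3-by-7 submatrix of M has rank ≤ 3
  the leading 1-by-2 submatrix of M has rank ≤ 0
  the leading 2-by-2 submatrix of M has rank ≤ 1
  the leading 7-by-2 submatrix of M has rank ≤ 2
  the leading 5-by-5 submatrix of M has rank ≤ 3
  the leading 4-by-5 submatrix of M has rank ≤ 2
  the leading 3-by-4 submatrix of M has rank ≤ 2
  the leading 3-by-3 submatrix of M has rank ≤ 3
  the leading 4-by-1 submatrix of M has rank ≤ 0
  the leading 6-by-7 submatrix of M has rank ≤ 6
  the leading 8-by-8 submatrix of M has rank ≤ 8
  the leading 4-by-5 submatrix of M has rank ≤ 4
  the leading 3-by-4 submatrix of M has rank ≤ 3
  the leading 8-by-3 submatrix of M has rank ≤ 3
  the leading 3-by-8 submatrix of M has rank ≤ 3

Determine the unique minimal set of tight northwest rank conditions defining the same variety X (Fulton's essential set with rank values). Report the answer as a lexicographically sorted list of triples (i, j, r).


Propagating the 20 rank bounds to every northwest block:

  i=1: 0 0 1 1 1 1 1 1
  i=2: 0 1 2 2 2 2 2 2
  i=3: 0 1 2 2 2 3 3 3
  i=4: 0 1 2 2 2 3 4 4
  i=5: 1 2 3 3 3 4 5 5
  i=6: 1 2 3 4 4 5 6 6
  i=7: 1 2 3 4 5 6 7 7
  i=8: 1 2 3 4 5 6 7 8

giving w = (3, 2, 6, 7, 1, 4, 5, 8) via Δ²R.

Rothe diagram D(w) (9 cells), 3 SE-corners (essential conditions):

[(1, 2, 0), (4, 1, 0), (4, 5, 2)]


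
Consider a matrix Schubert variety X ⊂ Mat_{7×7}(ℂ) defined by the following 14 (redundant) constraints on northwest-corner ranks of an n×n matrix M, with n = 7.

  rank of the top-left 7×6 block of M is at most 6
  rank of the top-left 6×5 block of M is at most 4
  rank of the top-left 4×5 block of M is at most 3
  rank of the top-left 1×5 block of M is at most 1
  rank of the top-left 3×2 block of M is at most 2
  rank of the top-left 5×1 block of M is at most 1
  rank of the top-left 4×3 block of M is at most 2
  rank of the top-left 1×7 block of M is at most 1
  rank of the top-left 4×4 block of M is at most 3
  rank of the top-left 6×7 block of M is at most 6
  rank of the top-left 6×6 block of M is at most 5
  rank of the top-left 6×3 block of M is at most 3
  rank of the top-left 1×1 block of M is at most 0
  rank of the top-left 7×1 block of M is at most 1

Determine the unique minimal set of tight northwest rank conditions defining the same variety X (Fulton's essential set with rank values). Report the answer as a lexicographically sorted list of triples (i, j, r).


Recovering R(i,j) via the rank-extension bound from the 14 conditions:

  i=1: 0, 1, 1, 1, 1, 1, 1
  i=2: 1, 2, 2, 2, 2, 2, 2
  i=3: 1, 2, 2, 3, 3, 3, 3
  i=4: 1, 2, 2, 3, 3, 4, 4
  i=5: 1, 2, 3, 4, 4, 5, 5
  i=6: 1, 2, 3, 4, 4, 5, 6
  i=7: 1, 2, 3, 4, 5, 6, 7

so w = (2, 1, 4, 6, 3, 7, 5).

Fulton essential set (4 of the 5 Rothe cells):

[(1, 1, 0), (4, 3, 2), (4, 5, 3), (6, 5, 4)]


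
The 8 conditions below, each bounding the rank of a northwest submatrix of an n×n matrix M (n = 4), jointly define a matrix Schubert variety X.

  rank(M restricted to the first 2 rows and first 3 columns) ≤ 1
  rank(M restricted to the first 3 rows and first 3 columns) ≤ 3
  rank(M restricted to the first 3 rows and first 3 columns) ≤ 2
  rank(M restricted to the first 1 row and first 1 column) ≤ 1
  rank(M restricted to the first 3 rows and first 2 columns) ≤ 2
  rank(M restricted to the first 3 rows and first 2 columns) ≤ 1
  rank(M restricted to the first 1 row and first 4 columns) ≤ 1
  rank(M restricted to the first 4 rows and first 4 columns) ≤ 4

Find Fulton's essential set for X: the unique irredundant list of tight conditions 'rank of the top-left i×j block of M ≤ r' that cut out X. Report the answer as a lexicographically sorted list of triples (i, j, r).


Reconstructing r_w from the 8 given conditions:

  row 1: 1 1 1 1
  row 2: 1 1 1 2
  row 3: 1 1 2 3
  row 4: 1 2 3 4

reading off 1-entries of Δ²R: w = (1, 4, 3, 2).

D(w) has 3 cells with 2 SE-corners; essential set:

[(2, 3, 1), (3, 2, 1)]


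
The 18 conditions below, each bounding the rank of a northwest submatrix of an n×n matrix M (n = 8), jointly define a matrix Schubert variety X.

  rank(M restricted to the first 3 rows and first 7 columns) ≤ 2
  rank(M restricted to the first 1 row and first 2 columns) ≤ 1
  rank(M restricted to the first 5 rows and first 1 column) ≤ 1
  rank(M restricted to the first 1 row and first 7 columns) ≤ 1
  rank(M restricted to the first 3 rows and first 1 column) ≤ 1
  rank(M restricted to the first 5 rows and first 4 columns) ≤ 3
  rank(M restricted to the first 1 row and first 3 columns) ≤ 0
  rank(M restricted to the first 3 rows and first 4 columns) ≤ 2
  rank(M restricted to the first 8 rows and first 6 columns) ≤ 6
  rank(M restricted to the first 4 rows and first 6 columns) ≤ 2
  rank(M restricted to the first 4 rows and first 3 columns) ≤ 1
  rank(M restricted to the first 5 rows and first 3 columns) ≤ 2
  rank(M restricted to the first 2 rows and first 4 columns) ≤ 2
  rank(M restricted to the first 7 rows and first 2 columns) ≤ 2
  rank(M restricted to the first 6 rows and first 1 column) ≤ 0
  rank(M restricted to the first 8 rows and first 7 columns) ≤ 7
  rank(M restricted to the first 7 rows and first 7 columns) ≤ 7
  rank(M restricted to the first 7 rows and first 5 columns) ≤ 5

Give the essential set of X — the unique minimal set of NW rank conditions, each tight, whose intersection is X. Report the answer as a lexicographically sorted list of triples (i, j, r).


Propagating the 18 rank bounds to every northwest block:

  R[1]: 0  0  0  1  1  1  1  1
  R[2]: 0  1  1  2  2  2  2  2
  R[3]: 0  1  1  2  2  2  2  3
  R[4]: 0  1  1  2  2  2  3  4
  R[5]: 0  1  2  3  3  3  4  5
  R[6]: 0  1  2  3  4  4  5  6
  R[7]: 1  2  3  4  5  5  6  7
  R[8]: 1  2  3  4  5  6  7  8

second differences of R give the permutation w = (4, 2, 8, 7, 3, 5, 1, 6).

Fulton essential set (5 of the 15 Rothe cells):

[(1, 3, 0), (3, 7, 2), (4, 3, 1), (4, 6, 2), (6, 1, 0)]


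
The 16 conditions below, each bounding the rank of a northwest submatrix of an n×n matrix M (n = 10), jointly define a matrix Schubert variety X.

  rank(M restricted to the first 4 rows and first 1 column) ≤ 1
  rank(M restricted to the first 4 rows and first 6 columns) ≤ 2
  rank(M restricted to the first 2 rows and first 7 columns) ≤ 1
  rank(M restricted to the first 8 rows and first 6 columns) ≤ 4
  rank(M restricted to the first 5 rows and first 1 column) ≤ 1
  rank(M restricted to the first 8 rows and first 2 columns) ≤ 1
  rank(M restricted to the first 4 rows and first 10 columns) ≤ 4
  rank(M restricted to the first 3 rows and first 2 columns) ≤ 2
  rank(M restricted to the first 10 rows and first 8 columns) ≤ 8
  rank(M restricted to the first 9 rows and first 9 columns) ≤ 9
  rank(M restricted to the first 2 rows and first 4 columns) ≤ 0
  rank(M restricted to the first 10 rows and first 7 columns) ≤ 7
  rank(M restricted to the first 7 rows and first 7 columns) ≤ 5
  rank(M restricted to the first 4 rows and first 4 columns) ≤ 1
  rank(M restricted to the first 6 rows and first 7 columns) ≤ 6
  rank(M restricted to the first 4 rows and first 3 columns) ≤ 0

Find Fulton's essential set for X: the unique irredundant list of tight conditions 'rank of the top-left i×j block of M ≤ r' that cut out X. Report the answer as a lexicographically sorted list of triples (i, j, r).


The tightest implied rank at each (i,j), from the 16 conditions:

  0 | 0 | 0 | 0 | 1 | 1 | 1 | 1 | 1 | 1
  0 | 0 | 0 | 0 | 1 | 1 | 1 | 2 | 2 | 2
  0 | 0 | 0 | 1 | 2 | 2 | 2 | 3 | 3 | 3
  0 | 0 | 0 | 1 | 2 | 2 | 3 | 4 | 4 | 4
  1 | 1 | 1 | 2 | 3 | 3 | 4 | 5 | 5 | 5
  1 | 1 | 2 | 3 | 4 | 4 | 5 | 6 | 6 | 6
  1 | 1 | 2 | 3 | 4 | 4 | 5 | 6 | 7 | 7
  1 | 1 | 2 | 3 | 4 | 4 | 5 | 6 | 7 | 8
  1 | 2 | 3 | 4 | 5 | 5 | 6 | 7 | 8 | 9
  1 | 2 | 3 | 4 | 5 | 6 | 7 | 8 | 9 | 10

hence w(1..10) = (5, 8, 4, 7, 1, 3, 9, 10, 2, 6).

Rothe diagram D(w) (22 cells), 6 SE-corners (essential conditions):

[(2, 4, 0), (2, 7, 1), (4, 3, 0), (4, 6, 2), (8, 2, 1), (8, 6, 4)]


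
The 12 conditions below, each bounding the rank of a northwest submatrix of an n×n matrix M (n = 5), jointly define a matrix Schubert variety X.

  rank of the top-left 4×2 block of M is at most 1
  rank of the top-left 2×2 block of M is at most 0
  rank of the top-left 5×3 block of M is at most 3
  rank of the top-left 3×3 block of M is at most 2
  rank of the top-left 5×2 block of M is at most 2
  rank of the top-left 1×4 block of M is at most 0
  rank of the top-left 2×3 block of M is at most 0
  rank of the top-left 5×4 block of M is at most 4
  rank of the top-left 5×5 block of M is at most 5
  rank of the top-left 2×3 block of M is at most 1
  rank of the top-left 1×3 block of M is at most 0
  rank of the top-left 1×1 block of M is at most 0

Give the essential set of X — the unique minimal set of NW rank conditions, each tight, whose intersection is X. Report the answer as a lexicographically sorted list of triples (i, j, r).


Reconstructing r_w from the 12 given conditions:

  i=1: 0 0 0 0 1
  i=2: 0 0 0 1 2
  i=3: 1 1 1 2 3
  i=4: 1 1 2 3 4
  i=5: 1 2 3 4 5

second differences of R give the permutation w = (5, 4, 1, 3, 2).

3 SE-corners of the 8-cell Rothe diagram give Ess(w):

[(1, 4, 0), (2, 3, 0), (4, 2, 1)]


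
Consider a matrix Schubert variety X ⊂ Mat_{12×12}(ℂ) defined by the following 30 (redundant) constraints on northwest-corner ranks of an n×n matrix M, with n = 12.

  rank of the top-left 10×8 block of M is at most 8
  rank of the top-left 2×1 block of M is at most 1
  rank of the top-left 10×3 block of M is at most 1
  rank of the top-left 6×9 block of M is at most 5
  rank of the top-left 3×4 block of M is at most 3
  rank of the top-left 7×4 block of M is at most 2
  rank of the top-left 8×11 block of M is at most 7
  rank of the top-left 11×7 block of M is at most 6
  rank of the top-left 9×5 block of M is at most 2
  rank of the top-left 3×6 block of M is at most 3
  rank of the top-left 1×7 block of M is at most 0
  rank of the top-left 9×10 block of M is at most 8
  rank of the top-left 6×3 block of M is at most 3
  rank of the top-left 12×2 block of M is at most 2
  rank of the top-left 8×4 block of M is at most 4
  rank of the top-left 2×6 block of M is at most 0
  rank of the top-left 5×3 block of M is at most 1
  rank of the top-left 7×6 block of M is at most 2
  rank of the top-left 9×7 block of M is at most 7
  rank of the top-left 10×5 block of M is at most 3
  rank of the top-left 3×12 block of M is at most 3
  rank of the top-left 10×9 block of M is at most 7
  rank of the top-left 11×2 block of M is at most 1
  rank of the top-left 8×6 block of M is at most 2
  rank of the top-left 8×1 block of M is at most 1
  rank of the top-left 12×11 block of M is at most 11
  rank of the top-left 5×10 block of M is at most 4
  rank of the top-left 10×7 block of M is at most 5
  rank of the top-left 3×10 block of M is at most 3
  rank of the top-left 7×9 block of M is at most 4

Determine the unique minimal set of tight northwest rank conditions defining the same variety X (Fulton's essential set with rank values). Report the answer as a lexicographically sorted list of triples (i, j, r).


Reconstructing r_w from the 30 given conditions:

  R[1]: 0, 0, 0, 0, 0, 0, 0, 1, 1, 1, 1, 1
  R[2]: 0, 0, 0, 0, 0, 0, 1, 2, 2, 2, 2, 2
  R[3]: 1, 1, 1, 1, 1, 1, 2, 3, 3, 3, 3, 3
  R[4]: 1, 1, 1, 2, 2, 2, 3, 4, 4, 4, 4, 4
  R[5]: 1, 1, 1, 2, 2, 2, 3, 4, 4, 4, 5, 5
  R[6]: 1, 1, 1, 2, 2, 2, 3, 4, 4, 5, 6, 6
  R[7]: 1, 1, 1, 2, 2, 2, 3, 4, 4, 5, 6, 7
  R[8]: 1, 1, 1, 2, 2, 2, 3, 4, 5, 6, 7, 8
  R[9]: 1, 1, 1, 2, 2, 3, 4, 5, 6, 7, 8, 9
  R[10]: 1, 1, 1, 2, 3, 4, 5, 6, 7, 8, 9, 10
  R[11]: 1, 1, 2, 3, 4, 5, 6, 7, 8, 9, 10, 11
  R[12]: 1, 2, 3, 4, 5, 6, 7, 8, 9, 10, 11, 12

reading off 1-entries of Δ²R: w = (8, 7, 1, 4, 11, 10, 12, 9, 6, 5, 3, 2).

8 SE-corners of the 41-cell Rothe diagram give Ess(w):

[(1, 7, 0), (2, 6, 0), (5, 10, 4), (7, 9, 4), (8, 6, 2), (9, 5, 2), (10, 3, 1), (11, 2, 1)]


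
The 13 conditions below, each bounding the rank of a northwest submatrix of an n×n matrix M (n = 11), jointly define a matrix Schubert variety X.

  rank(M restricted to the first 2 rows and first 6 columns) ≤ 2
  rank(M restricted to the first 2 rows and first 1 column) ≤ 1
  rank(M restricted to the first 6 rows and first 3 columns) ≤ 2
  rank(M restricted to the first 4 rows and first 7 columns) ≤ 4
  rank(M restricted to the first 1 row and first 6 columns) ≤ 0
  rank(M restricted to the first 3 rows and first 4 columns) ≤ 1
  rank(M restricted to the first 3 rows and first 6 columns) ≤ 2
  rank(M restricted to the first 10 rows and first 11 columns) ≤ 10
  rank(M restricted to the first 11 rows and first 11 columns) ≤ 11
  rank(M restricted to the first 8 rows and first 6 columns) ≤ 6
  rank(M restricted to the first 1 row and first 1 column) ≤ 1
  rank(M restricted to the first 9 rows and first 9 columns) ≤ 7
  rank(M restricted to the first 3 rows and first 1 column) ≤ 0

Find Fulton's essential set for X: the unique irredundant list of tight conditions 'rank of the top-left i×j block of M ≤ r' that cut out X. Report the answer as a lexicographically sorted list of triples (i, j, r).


Recovering R(i,j) via the rank-extension bound from the 13 conditions:

  i=1: 0 0 0 0 0 0 1 1 1 1 1
  i=2: 0 1 1 1 1 1 2 2 2 2 2
  i=3: 0 1 1 1 2 2 3 3 3 3 3
  i=4: 1 2 2 2 3 3 4 4 4 4 4
  i=5: 1 2 2 3 4 4 5 5 5 5 5
  i=6: 1 2 2 3 4 5 6 6 6 6 6
  i=7: 1 2 3 4 5 6 7 7 7 7 7
  i=8: 1 2 3 4 5 6 7 7 7 8 8
  i=9: 1 2 3 4 5 6 7 7 7 8 9
  i=10: 1 2 3 4 5 6 7 8 8 9 10
  i=11: 1 2 3 4 5 6 7 8 9 10 11

hence w(1..11) = (7, 2, 5, 1, 4, 6, 3, 10, 11, 8, 9).

ℓ(w)=16; the 5 essential cells (i,j,r):

[(1, 6, 0), (3, 1, 0), (3, 4, 1), (6, 3, 2), (9, 9, 7)]


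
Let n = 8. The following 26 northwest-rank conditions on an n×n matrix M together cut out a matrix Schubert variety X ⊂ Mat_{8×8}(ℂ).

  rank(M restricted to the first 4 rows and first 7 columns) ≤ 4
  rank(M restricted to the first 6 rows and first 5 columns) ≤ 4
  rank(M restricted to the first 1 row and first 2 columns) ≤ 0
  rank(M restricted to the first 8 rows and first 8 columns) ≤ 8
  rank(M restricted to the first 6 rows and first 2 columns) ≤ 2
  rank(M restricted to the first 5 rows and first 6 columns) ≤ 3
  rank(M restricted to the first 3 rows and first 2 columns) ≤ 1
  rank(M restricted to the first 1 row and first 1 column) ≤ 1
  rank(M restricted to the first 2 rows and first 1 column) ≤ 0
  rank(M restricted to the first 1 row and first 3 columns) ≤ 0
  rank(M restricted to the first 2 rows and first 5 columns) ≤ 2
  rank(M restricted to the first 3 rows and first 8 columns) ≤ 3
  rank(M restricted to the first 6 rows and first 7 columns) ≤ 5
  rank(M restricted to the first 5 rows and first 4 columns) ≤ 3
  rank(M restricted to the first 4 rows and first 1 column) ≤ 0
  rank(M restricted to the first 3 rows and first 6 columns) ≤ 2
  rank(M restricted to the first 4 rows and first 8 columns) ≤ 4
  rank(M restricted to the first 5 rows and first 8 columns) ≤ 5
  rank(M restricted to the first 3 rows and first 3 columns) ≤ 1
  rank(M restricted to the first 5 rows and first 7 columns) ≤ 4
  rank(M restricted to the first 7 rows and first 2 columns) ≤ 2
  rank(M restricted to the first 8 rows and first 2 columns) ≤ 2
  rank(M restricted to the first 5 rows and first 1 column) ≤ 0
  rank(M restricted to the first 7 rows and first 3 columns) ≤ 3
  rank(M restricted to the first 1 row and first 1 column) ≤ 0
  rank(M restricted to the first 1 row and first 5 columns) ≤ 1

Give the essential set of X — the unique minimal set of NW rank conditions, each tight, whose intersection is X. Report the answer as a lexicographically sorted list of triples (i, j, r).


Rank table r_w(8×8) implied by the 26 constraints:

  0 | 0 | 0 | 1 | 1 | 1 | 1 | 1
  0 | 1 | 1 | 2 | 2 | 2 | 2 | 2
  0 | 1 | 1 | 2 | 2 | 2 | 3 | 3
  0 | 1 | 2 | 3 | 3 | 3 | 4 | 4
  0 | 1 | 2 | 3 | 3 | 3 | 4 | 5
  1 | 2 | 3 | 4 | 4 | 4 | 5 | 6
  1 | 2 | 3 | 4 | 5 | 5 | 6 | 7
  1 | 2 | 3 | 4 | 5 | 6 | 7 | 8

giving w = (4, 2, 7, 3, 8, 1, 5, 6) via Δ²R.

D(w) has 12 cells with 5 SE-corners; essential set:

[(1, 3, 0), (3, 3, 1), (3, 6, 2), (5, 1, 0), (5, 6, 3)]


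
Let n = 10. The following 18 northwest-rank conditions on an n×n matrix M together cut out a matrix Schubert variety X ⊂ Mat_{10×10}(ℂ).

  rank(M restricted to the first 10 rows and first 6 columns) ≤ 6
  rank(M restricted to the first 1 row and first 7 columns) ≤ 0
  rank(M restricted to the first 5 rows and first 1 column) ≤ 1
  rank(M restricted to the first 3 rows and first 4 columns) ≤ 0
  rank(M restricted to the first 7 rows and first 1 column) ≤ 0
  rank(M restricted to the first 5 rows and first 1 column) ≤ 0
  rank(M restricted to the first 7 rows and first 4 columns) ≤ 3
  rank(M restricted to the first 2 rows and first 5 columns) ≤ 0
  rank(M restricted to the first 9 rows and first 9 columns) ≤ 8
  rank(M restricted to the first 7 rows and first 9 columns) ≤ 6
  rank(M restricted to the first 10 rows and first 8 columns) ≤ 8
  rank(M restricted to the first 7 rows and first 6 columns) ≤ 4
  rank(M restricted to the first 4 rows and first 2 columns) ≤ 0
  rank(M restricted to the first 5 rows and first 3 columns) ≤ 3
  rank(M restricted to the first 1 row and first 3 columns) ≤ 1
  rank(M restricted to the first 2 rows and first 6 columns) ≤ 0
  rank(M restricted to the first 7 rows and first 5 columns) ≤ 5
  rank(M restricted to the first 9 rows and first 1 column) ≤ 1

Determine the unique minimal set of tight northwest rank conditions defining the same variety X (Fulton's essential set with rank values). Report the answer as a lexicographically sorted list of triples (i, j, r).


Rank table r_w(10×10) implied by the 18 constraints:

  R[1]: 0  0  0  0  0  0  0  1  1  1
  R[2]: 0  0  0  0  0  0  1  2  2  2
  R[3]: 0  0  0  0  1  1  2  3  3  3
  R[4]: 0  0  1  1  2  2  3  4  4  4
  R[5]: 0  1  2  2  3  3  4  5  5  5
  R[6]: 0  1  2  3  4  4  5  6  6  6
  R[7]: 0  1  2  3  4  4  5  6  6  7
  R[8]: 1  2  3  4  5  5  6  7  7  8
  R[9]: 1  2  3  4  5  6  7  8  8  9
  R[10]: 1  2  3  4  5  6  7  8  9  10

the unique w with this rank table is (8, 7, 5, 3, 2, 4, 10, 1, 6, 9).

7 SE-corners of the 24-cell Rothe diagram give Ess(w):

[(1, 7, 0), (2, 6, 0), (3, 4, 0), (4, 2, 0), (7, 1, 0), (7, 6, 4), (7, 9, 6)]


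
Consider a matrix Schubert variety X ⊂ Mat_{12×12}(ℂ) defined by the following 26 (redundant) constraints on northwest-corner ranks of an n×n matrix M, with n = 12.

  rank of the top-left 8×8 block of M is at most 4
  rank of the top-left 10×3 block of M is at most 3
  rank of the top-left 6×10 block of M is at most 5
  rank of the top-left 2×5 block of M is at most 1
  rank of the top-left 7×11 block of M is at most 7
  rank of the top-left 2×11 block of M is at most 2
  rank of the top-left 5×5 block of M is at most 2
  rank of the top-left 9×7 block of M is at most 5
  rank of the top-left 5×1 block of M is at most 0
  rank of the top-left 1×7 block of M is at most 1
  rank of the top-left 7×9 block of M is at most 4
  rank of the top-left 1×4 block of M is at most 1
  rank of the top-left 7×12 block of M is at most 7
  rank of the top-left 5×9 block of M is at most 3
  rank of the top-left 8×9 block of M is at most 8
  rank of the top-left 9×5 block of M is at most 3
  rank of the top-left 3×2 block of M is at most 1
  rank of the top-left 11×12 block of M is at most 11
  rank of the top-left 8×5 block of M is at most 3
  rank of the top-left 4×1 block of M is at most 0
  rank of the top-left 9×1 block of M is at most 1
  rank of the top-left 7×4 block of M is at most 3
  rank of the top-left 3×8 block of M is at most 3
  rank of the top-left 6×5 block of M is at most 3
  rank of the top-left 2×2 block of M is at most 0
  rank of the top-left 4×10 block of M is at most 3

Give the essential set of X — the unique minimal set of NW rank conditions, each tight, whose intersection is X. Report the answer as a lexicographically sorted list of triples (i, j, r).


Rank table r_w(12×12) implied by the 26 constraints:

  i=1: 0  0  1  1  1  1  1  1  1  1  1  1
  i=2: 0  0  1  1  1  2  2  2  2  2  2  2
  i=3: 0  1  2  2  2  3  3  3  3  3  3  3
  i=4: 0  1  2  2  2  3  3  3  3  3  4  4
  i=5: 0  1  2  2  2  3  3  3  3  4  5  5
  i=6: 1  2  3  3  3  4  4  4  4  5  6  6
  i=7: 1  2  3  3  3  4  4  4  4  5  6  7
  i=8: 1  2  3  3  3  4  4  4  5  6  7  8
  i=9: 1  2  3  3  3  4  5  5  6  7  8  9
  i=10: 1  2  3  4  4  5  6  6  7  8  9  10
  i=11: 1  2  3  4  5  6  7  7  8  9  10  11
  i=12: 1  2  3  4  5  6  7  8  9  10  11  12

so w = (3, 6, 2, 11, 10, 1, 12, 9, 7, 4, 5, 8).

D(w) has 31 cells with 9 SE-corners; essential set:

[(2, 2, 0), (2, 5, 1), (4, 10, 3), (5, 1, 0), (5, 5, 2), (5, 9, 3), (7, 9, 4), (8, 8, 4), (9, 5, 3)]


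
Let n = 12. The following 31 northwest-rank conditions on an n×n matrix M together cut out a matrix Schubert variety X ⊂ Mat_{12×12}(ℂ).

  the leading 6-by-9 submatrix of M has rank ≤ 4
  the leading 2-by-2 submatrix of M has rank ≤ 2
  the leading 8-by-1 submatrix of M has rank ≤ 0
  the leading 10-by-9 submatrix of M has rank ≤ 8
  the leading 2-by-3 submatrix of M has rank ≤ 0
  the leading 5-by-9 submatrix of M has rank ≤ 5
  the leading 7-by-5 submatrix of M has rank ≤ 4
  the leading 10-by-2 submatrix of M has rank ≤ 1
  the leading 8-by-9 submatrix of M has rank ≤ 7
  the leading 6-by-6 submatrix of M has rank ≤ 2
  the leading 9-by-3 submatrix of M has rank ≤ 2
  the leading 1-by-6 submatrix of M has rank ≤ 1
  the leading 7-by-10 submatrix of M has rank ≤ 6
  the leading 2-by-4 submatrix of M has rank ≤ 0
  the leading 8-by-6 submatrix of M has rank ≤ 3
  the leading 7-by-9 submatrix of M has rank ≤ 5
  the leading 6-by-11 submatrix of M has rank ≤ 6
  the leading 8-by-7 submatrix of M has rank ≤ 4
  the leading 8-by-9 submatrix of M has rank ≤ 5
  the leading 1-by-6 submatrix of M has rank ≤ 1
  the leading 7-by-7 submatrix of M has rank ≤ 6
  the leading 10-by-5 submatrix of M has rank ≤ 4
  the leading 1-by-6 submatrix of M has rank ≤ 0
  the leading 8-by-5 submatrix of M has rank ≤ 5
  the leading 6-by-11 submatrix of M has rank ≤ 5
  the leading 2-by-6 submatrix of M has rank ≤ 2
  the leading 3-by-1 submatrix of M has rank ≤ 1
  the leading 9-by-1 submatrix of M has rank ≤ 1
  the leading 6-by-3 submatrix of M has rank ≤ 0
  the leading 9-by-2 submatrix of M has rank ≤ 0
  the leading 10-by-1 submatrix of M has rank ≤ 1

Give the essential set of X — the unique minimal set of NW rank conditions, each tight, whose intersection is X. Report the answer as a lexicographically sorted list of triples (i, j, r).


Computing R[i][j] = min implied NW-rank bound (n=12, 31 conditions):

  i=1: 0 0 0 0 0 0 1 1 1 1 1 1
  i=2: 0 0 0 0 1 1 2 2 2 2 2 2
  i=3: 0 0 0 1 2 2 3 3 3 3 3 3
  i=4: 0 0 0 1 2 2 3 4 4 4 4 4
  i=5: 0 0 0 1 2 2 3 4 4 5 5 5
  i=6: 0 0 0 1 2 2 3 4 4 5 5 6
  i=7: 0 0 1 2 3 3 4 5 5 6 6 7
  i=8: 0 0 1 2 3 3 4 5 5 6 7 8
  i=9: 0 0 1 2 3 4 5 6 6 7 8 9
  i=10: 1 1 2 3 4 5 6 7 7 8 9 10
  i=11: 1 2 3 4 5 6 7 8 8 9 10 11
  i=12: 1 2 3 4 5 6 7 8 9 10 11 12

reading off 1-entries of Δ²R: w = (7, 5, 4, 8, 10, 12, 3, 11, 6, 1, 2, 9).

9 SE-corners of the 36-cell Rothe diagram give Ess(w):

[(1, 6, 0), (2, 4, 0), (6, 3, 0), (6, 6, 2), (6, 9, 4), (6, 11, 5), (8, 6, 3), (8, 9, 5), (9, 2, 0)]


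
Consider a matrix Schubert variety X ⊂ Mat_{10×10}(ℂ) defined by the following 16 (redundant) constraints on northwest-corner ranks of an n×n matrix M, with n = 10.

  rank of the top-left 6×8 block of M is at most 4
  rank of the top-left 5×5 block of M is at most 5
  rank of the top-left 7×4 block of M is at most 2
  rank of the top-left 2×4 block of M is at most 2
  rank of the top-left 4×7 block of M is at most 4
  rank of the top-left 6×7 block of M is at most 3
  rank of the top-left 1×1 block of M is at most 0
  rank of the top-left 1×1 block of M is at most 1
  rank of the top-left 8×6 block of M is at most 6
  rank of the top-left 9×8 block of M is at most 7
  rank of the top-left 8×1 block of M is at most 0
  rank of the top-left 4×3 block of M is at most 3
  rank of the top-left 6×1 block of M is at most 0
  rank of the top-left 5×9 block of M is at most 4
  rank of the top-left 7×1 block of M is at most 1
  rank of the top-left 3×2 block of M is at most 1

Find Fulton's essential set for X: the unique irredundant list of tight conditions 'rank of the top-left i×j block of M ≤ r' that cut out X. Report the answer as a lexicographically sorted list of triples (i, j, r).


Reconstructing r_w from the 16 given conditions:

  R[1]: 0, 1, 1, 1, 1, 1, 1, 1, 1, 1
  R[2]: 0, 1, 2, 2, 2, 2, 2, 2, 2, 2
  R[3]: 0, 1, 2, 2, 3, 3, 3, 3, 3, 3
  R[4]: 0, 1, 2, 2, 3, 3, 3, 4, 4, 4
  R[5]: 0, 1, 2, 2, 3, 3, 3, 4, 4, 5
  R[6]: 0, 1, 2, 2, 3, 3, 3, 4, 5, 6
  R[7]: 0, 1, 2, 2, 3, 4, 4, 5, 6, 7
  R[8]: 0, 1, 2, 3, 4, 5, 5, 6, 7, 8
  R[9]: 1, 2, 3, 4, 5, 6, 6, 7, 8, 9
  R[10]: 1, 2, 3, 4, 5, 6, 7, 8, 9, 10

reading off 1-entries of Δ²R: w = (2, 3, 5, 8, 10, 9, 6, 4, 1, 7).

Rothe diagram D(w) (20 cells), 4 SE-corners (essential conditions):

[(5, 9, 4), (6, 7, 3), (7, 4, 2), (8, 1, 0)]


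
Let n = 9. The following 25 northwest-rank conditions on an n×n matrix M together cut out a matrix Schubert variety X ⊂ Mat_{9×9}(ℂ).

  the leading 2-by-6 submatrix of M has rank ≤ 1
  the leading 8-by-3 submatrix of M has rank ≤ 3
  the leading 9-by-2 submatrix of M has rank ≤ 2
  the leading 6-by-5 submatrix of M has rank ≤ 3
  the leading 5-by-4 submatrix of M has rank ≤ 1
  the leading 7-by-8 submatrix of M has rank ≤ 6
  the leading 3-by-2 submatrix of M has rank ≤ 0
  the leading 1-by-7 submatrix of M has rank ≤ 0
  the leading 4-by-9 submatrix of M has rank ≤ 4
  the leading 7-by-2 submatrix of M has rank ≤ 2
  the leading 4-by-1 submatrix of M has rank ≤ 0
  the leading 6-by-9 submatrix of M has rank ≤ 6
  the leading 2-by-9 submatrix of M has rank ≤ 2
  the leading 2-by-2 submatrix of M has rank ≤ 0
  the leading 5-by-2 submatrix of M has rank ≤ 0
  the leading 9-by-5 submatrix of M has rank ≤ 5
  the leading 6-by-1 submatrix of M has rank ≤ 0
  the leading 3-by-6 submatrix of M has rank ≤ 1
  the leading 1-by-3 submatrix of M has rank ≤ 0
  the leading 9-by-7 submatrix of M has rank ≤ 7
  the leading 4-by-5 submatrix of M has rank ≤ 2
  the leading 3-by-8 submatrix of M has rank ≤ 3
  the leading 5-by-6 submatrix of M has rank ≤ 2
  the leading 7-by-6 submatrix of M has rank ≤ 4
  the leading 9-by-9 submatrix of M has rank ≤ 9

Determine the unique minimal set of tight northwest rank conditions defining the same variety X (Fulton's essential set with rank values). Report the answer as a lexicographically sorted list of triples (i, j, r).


Reconstructing r_w from the 25 given conditions:

  0  0  0  0  0  0  0  1  1
  0  0  1  1  1  1  1  2  2
  0  0  1  1  1  1  2  3  3
  0  0  1  1  2  2  3  4  4
  0  0  1  1  2  2  3  4  5
  0  1  2  2  3  3  4  5  6
  1  2  3  3  4  4  5  6  7
  1  2  3  4  5  5  6  7  8
  1  2  3  4  5  6  7  8  9

so w = (8, 3, 7, 5, 9, 2, 1, 4, 6).

Fulton essential set (6 of the 22 Rothe cells):

[(1, 7, 0), (3, 6, 1), (5, 2, 0), (5, 4, 1), (5, 6, 2), (6, 1, 0)]
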